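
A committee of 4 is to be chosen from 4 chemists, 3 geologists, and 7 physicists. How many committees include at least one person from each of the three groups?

462

Total 4-person selections from all 14: C(14,4) = 1001.
Selections missing a whole group: no chemists → C(10,4) = 210; no geologists → C(11,4) = 330; no physicists → C(7,4) = 35.
Add back selections omitting two groups (i.e. drawn from a single group): C(4,4) + C(3,4) + C(7,4) = 36.
By inclusion–exclusion: 1001 − 575 + 36 = 462.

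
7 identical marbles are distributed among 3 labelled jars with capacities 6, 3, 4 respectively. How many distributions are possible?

19

Ignoring the caps, the number of non-negative solutions to x_1+…+x_3 = 7 is C(9,2) = 36.
Subtract solutions that violate a single cap (substitute x_i' = x_i − (cap_i+1)): x_1 ≥ 7 gives C(2,2) = 1; x_2 ≥ 4 gives C(5,2) = 10; x_3 ≥ 5 gives C(4,2) = 6. Together 17.
No two caps can be exceeded simultaneously, so the pair terms are all 0.
By inclusion–exclusion the count is 36 − 17 + 0 = 19.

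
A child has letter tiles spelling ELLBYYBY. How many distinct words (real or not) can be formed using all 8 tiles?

Letter multiplicities in ELLBYYBY: B×2, E×1, L×2, Y×3.
So there are 8! / (3!·2!·2!) = 1680 distinguishable arrangements.

1680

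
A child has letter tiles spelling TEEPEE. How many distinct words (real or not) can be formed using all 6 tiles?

30

TEEPEE has 6 letters with E appearing 4 times.
The number of distinct arrangements is 6!/(4!) = 720/24 = 30.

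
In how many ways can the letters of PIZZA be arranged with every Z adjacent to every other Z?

24

Treat the 2 copies of Z as a single block. The multiset to arrange is then {ZZ, A, I, P}, 4 items in all.
All 4 items are distinct, so there are (4)! = 24 arrangements.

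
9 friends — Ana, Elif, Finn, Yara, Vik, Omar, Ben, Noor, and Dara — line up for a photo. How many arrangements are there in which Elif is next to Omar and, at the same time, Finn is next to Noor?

20160

Treat {Elif,Omar} as one block (2 orders) and {Finn,Noor} as another (2 orders).
That leaves 7 units to arrange: 2 × 2 × 7! = 4 × 5040 = 20160.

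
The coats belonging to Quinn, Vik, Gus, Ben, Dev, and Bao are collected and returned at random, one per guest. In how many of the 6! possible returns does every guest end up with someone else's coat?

265

Count assignments avoiding every fixed point. For any j of the 6 guests fixed to their own coat, the other 6−j can be arranged in (6−j)! ways.
By inclusion–exclusion this is Σ_{j=0}^{6} (−1)^j C(6,j)·(6−j)!.
Computing: 720 − 720 + 360 − 120 + 30 − 6 + 1 = 265.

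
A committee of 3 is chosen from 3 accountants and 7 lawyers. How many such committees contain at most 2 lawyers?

85

Split by how many lawyers are chosen (0 through 2).
Sum: C(7,0)·C(3,3) + C(7,1)·C(3,2) + C(7,2)·C(3,1) = 1 + 21 + 63 = 85.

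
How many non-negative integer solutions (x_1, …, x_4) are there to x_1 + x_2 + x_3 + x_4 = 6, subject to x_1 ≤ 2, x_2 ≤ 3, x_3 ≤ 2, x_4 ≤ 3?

25

Ignoring the caps, the number of non-negative solutions to x_1+…+x_4 = 6 is C(9,3) = 84.
Subtract solutions that violate a single cap (substitute x_i' = x_i − (cap_i+1)): x_1 ≥ 3 gives C(6,3) = 20; x_2 ≥ 4 gives C(5,3) = 10; x_3 ≥ 3 gives C(6,3) = 20; x_4 ≥ 4 gives C(5,3) = 10. Together 60.
Add back pairs where two caps are both exceeded: 0 + 1 + 0 + 0 + 0 + 0 = 1.
By inclusion–exclusion the count is 84 − 60 + 1 = 25.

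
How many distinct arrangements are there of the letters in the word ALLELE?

60

Letter multiplicities in ALLELE: A×1, E×2, L×3.
The number of distinct arrangements is 6!/(3!·2!) = 720/12 = 60.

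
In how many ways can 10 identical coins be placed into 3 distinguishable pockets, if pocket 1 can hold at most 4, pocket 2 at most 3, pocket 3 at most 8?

Without the upper bounds there are C(12,2) = 66 ways to split 10 among 3 pockets.
Subtract solutions that violate a single cap (substitute x_i' = x_i − (cap_i+1)): x_1 ≥ 5 gives C(7,2) = 21; x_2 ≥ 4 gives C(8,2) = 28; x_3 ≥ 9 gives C(3,2) = 3. Together 52.
Add back pairs where two caps are both exceeded: 3 + 0 + 0 = 3.
By inclusion–exclusion the count is 66 − 52 + 3 = 17.

17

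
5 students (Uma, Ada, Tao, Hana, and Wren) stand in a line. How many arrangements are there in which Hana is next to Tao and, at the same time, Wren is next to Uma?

24

Treat {Hana,Tao} as one block (2 orders) and {Wren,Uma} as another (2 orders).
That leaves 3 units to arrange: 2 × 2 × 3! = 4 × 6 = 24.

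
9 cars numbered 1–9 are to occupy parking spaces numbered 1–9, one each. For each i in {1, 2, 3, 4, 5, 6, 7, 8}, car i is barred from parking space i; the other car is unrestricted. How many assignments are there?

Let Aᵢ (for 1 ≤ i ≤ 8) be the placements that put car i in its forbidden parking space. Any j of these fix j positions, leaving (9−j)! ways to fill the rest, and there are C(8,j) ways to pick which j.
By inclusion–exclusion, the number of valid placements is Σ_{j=0}^{8} (−1)^j C(8,j)·(9−j)!.
Computing: 362880 − 322560 + 141120 − 40320 + 8400 − 1344 + 168 − 16 + 1 = 148329.

148329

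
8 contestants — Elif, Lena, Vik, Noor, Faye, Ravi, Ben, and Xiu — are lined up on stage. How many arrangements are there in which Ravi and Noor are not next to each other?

30240

There are 8! = 40320 arrangements in all. If Ravi and Noor are adjacent, merging them into one block gives 2·(7)! = 10080 arrangements.
Complementary counting: 40320 − 10080 = 30240.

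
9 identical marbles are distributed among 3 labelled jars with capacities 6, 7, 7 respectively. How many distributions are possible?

By stars and bars, unrestricted non-negative solutions to x_1+…+x_3 = 9 number C(9+2,2) = 55.
Subtract solutions that violate a single cap (substitute x_i' = x_i − (cap_i+1)): x_1 ≥ 7 gives C(4,2) = 6; x_2 ≥ 8 gives C(3,2) = 3; x_3 ≥ 8 gives C(3,2) = 3. Together 12.
No two caps can be exceeded simultaneously, so the pair terms are all 0.
By inclusion–exclusion the count is 55 − 12 + 0 = 43.

43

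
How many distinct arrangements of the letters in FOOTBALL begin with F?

With the first slot taken by F, it remains to arrange the other 7 letters (OOTBALL).
Those 7 letters have L appearing twice and O appearing twice, giving (7)!/(2!·2!) = 1260.

1260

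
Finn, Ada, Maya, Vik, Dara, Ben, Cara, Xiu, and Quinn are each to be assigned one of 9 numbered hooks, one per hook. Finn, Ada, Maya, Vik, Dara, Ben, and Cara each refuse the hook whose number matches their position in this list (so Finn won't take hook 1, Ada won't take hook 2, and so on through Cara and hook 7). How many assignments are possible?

Let Aᵢ (for 1 ≤ i ≤ 7) be the placements that put person i in their forbidden hook. Any j of these fix j positions, leaving (9−j)! ways to fill the rest, and there are C(7,j) ways to pick which j.
By inclusion–exclusion, the number of valid placements is Σ_{j=0}^{7} (−1)^j C(7,j)·(9−j)!.
Computing: 362880 − 282240 + 105840 − 25200 + 4200 − 504 + 42 − 2 = 165016.

165016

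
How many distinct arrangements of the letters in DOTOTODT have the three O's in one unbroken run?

60

Treat the 3 copies of O as a single block. The multiset to arrange is then {OOO, D, D, T, T, T}, 6 items in all.
That gives (6)!/(3!·2!) = 60 arrangements.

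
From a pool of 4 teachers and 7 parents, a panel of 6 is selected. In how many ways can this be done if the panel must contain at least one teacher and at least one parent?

With no constraint there are C(11,6) = 462 possible selections.
Selections missing a whole group: no teachers → C(7,6) = 7; no parents → C(4,6) = 0.
Both groups omitted at once is impossible, so 462 − 7 = 455.

455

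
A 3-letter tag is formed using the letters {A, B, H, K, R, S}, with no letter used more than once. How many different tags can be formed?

120

This is a permutation of 3 out of 6: P(6,3) = 6!/3!.
6 × 5 × 4 = 120.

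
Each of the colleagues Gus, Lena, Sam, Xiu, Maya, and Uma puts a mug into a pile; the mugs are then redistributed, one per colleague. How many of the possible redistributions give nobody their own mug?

265

Let Aᵢ be the assignments in which colleague i gets their own mug. We want the size of the complement of A₁∪…∪A_6.
By inclusion–exclusion this is Σ_{j=0}^{6} (−1)^j C(6,j)·(6−j)!.
Computing: 720 − 720 + 360 − 120 + 30 − 6 + 1 = 265.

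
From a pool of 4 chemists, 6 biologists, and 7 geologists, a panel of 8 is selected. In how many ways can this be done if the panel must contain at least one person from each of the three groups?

22813

Unrestricted: C(17,8) = 24310 ways to pick any 8 of the 17.
Subtract selections that omit an entire group: no chemists → C(13,8) = 1287; no biologists → C(11,8) = 165; no geologists → C(10,8) = 45.
Add back selections omitting two groups (i.e. drawn from a single group): C(4,8) + C(6,8) + C(7,8) = 0.
By inclusion–exclusion: 24310 − 1497 + 0 = 22813.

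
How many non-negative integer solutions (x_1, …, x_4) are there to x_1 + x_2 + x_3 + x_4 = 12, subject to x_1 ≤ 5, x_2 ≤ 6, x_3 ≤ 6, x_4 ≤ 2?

By stars and bars, unrestricted non-negative solutions to x_1+…+x_4 = 12 number C(12+3,3) = 455.
Subtract solutions that violate a single cap (substitute x_i' = x_i − (cap_i+1)): x_1 ≥ 6 gives C(9,3) = 84; x_2 ≥ 7 gives C(8,3) = 56; x_3 ≥ 7 gives C(8,3) = 56; x_4 ≥ 3 gives C(12,3) = 220. Together 416.
Add back pairs where two caps are both exceeded: 0 + 0 + 20 + 0 + 10 + 10 = 40.
By inclusion–exclusion the count is 455 − 416 + 40 = 79.

79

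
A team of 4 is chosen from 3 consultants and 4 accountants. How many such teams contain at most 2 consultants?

Split by how many consultants are chosen (0 through 2).
Sum: C(3,0)·C(4,4) + C(3,1)·C(4,3) + C(3,2)·C(4,2) = 1 + 12 + 18 = 31.

31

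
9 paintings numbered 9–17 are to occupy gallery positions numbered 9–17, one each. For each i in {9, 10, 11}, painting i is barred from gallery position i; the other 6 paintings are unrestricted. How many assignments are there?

Let Aᵢ (for i ∈ {9, 10, 11}) be the placements that put painting i in its forbidden gallery position. Any j of these fix j positions, leaving (9−j)! ways to fill the rest, and there are C(3,j) ways to pick which j.
By inclusion–exclusion, the number of valid placements is Σ_{j=0}^{3} (−1)^j C(3,j)·(9−j)!.
Computing: 362880 − 120960 + 15120 − 720 = 256320.

256320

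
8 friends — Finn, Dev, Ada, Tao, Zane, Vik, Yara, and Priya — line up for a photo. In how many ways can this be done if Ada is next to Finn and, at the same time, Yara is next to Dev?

2880

Treat {Ada,Finn} as one block (2 orders) and {Yara,Dev} as another (2 orders).
That leaves 6 units to arrange: 2 × 2 × 6! = 4 × 720 = 2880.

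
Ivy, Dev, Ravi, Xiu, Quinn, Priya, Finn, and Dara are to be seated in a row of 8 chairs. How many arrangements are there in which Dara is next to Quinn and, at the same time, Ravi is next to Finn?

2880

Treat {Dara,Quinn} as one block (2 orders) and {Ravi,Finn} as another (2 orders).
That leaves 6 units to arrange: 2 × 2 × 6! = 4 × 720 = 2880.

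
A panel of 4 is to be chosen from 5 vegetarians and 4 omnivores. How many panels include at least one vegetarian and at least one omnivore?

120

With no constraint there are C(9,4) = 126 possible selections.
Selections missing a whole group: no vegetarians → C(4,4) = 1; no omnivores → C(5,4) = 5.
Both groups omitted at once is impossible, so 126 − 6 = 120.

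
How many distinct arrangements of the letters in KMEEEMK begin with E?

90

Fix E in the first position and arrange the remaining 6 letters.
Those 6 letters have E appearing twice, K appearing twice, and M appearing twice, giving (6)!/(2!·2!·2!) = 90.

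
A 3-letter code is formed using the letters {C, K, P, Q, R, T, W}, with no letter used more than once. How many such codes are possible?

210

Choose and order 3 of the 7 symbols: the first letter has 7 options, the next 6, then 5.
7 × 6 × 5 = 210.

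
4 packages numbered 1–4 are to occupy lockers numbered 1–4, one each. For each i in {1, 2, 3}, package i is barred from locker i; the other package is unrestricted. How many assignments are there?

11

Let Aᵢ (for i ∈ {1, 2, 3}) be the placements that put package i in its forbidden locker. Any j of these fix j positions, leaving (4−j)! ways to fill the rest, and there are C(3,j) ways to pick which j.
By inclusion–exclusion, the number of valid placements is Σ_{j=0}^{3} (−1)^j C(3,j)·(4−j)!.
Computing: 24 − 18 + 6 − 1 = 11.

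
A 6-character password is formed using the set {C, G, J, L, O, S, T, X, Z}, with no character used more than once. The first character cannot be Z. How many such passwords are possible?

The first character has 9−1 = 8 choices (anything except Z).
The remaining 5 characters are filled from the other 8 symbols without repetition: 8 × 7 × 6 × 5 × 4 = 6720.
Total: 8 × 6720 = 53760.

53760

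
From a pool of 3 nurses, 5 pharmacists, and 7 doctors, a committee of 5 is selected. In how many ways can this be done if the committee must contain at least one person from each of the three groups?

Unrestricted: C(15,5) = 3003 ways to pick any 5 of the 15.
Subtract selections that omit an entire group: no nurses → C(12,5) = 792; no pharmacists → C(10,5) = 252; no doctors → C(8,5) = 56.
Add back selections omitting two groups (i.e. drawn from a single group): C(3,5) + C(5,5) + C(7,5) = 22.
By inclusion–exclusion: 3003 − 1100 + 22 = 1925.

1925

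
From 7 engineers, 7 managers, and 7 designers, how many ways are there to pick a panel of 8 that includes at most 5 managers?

202839

Split by how many managers are chosen (0 through 5).
Sum: C(7,0)·C(14,8) + C(7,1)·C(14,7) + C(7,2)·C(14,6) + C(7,3)·C(14,5) + C(7,4)·C(14,4) + C(7,5)·C(14,3) = 3003 + 24024 + 63063 + 70070 + 35035 + 7644 = 202839.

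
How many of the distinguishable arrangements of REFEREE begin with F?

With the first slot taken by F, it remains to arrange the other 6 letters (REEREE).
Those 6 letters have E appearing 4 times and R appearing twice, giving (6)!/(4!·2!) = 15.

15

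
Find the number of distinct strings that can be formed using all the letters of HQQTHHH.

HQQTHHH has 7 letters with H appearing 4 times and Q appearing twice.
So there are 7! / (4!·2!) = 105 distinguishable arrangements.

105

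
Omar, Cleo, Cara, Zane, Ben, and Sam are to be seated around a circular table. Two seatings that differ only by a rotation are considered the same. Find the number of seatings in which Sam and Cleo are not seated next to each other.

Without the restriction there are (5)! = 120 seatings.
Seatings with Sam beside Cleo: treat them as a block with 2 internal orders, giving 2 × (4)! = 48.
Subtracting, 120 − 48 = 72.

72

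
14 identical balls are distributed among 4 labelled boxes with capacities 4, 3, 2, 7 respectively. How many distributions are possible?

10

Ignoring the caps, the number of non-negative solutions to x_1+…+x_4 = 14 is C(17,3) = 680.
Subtract solutions that violate a single cap (substitute x_i' = x_i − (cap_i+1)): x_1 ≥ 5 gives C(12,3) = 220; x_2 ≥ 4 gives C(13,3) = 286; x_3 ≥ 3 gives C(14,3) = 364; x_4 ≥ 8 gives C(9,3) = 84. Together 954.
Add back pairs where two caps are both exceeded: 56 + 84 + 4 + 120 + 10 + 20 = 294.
Subtract triples: 10 + 0 + 0 + 0 = 10.
By inclusion–exclusion the count is 680 − 954 + 294 − 10 = 10.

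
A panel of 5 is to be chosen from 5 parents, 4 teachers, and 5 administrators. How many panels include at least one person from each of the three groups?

Unrestricted: C(14,5) = 2002 ways to pick any 5 of the 14.
Subtract selections that omit an entire group: no parents → C(9,5) = 126; no teachers → C(10,5) = 252; no administrators → C(9,5) = 126.
Add back selections omitting two groups (i.e. drawn from a single group): C(5,5) + C(4,5) + C(5,5) = 2.
By inclusion–exclusion: 2002 − 504 + 2 = 1500.

1500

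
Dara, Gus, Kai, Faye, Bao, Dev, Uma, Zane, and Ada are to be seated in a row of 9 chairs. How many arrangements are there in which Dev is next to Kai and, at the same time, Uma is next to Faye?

Treat {Dev,Kai} as one block (2 orders) and {Uma,Faye} as another (2 orders).
That leaves 7 units to arrange: 2 × 2 × 7! = 4 × 5040 = 20160.

20160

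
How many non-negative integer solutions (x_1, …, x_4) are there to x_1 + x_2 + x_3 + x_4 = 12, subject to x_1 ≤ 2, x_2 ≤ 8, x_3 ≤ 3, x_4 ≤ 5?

53

By stars and bars, unrestricted non-negative solutions to x_1+…+x_4 = 12 number C(12+3,3) = 455.
Subtract solutions that violate a single cap (substitute x_i' = x_i − (cap_i+1)): x_1 ≥ 3 gives C(12,3) = 220; x_2 ≥ 9 gives C(6,3) = 20; x_3 ≥ 4 gives C(11,3) = 165; x_4 ≥ 6 gives C(9,3) = 84. Together 489.
Add back pairs where two caps are both exceeded: 1 + 56 + 20 + 0 + 0 + 10 = 87.
By inclusion–exclusion the count is 455 − 489 + 87 = 53.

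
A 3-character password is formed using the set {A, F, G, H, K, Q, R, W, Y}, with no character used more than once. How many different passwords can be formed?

Choose and order 3 of the 9 symbols: the first character has 9 options, the next 8, then 7.
9 × 8 × 7 = 504.

504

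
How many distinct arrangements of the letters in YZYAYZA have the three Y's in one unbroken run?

30

Treat the 3 copies of Y as a single block. The multiset to arrange is then {YYY, A, A, Z, Z}, 5 items in all.
That gives (5)!/(2!·2!) = 30 arrangements.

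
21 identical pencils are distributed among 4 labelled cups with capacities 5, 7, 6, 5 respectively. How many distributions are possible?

10

Ignoring the caps, the number of non-negative solutions to x_1+…+x_4 = 21 is C(24,3) = 2024.
Subtract solutions that violate a single cap (substitute x_i' = x_i − (cap_i+1)): x_1 ≥ 6 gives C(18,3) = 816; x_2 ≥ 8 gives C(16,3) = 560; x_3 ≥ 7 gives C(17,3) = 680; x_4 ≥ 6 gives C(18,3) = 816. Together 2872.
Add back pairs where two caps are both exceeded: 120 + 165 + 220 + 84 + 120 + 165 = 874.
Subtract triples: 1 + 4 + 10 + 1 = 16.
By inclusion–exclusion the count is 2024 − 2872 + 874 − 16 = 10.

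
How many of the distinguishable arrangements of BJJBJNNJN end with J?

With the last slot taken by J, it remains to arrange the other 8 letters (BJBJNNJN).
Those 8 letters have B appearing twice, J appearing 3 times, and N appearing 3 times, giving (8)!/(3!·3!·2!) = 560.

560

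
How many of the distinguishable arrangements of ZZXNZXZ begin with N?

Fix N in the first position and arrange the remaining 6 letters.
Those 6 letters have X appearing twice and Z appearing 4 times, giving (6)!/(4!·2!) = 15.

15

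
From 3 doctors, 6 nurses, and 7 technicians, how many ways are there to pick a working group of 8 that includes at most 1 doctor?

Split by how many doctors are chosen (0 through 1).
Sum: C(3,0)·C(13,8) + C(3,1)·C(13,7) = 1287 + 5148 = 6435.

6435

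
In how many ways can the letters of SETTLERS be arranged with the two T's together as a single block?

Treat the 2 copies of T as a single block. The multiset to arrange is then {TT, E, E, L, R, S, S}, 7 items in all.
That gives (7)!/(2!·2!) = 1260 arrangements.

1260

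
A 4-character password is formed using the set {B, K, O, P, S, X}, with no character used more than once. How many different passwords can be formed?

360

This is a permutation of 4 out of 6: P(6,4) = 6!/2!.
That product is 6 × 5 × 4 × 3 = 360.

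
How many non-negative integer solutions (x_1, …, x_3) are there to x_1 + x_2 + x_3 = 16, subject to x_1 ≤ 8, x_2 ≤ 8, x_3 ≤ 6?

28

By stars and bars, unrestricted non-negative solutions to x_1+…+x_3 = 16 number C(16+2,2) = 153.
Subtract solutions that violate a single cap (substitute x_i' = x_i − (cap_i+1)): x_1 ≥ 9 gives C(9,2) = 36; x_2 ≥ 9 gives C(9,2) = 36; x_3 ≥ 7 gives C(11,2) = 55. Together 127.
Add back pairs where two caps are both exceeded: 0 + 1 + 1 = 2.
By inclusion–exclusion the count is 153 − 127 + 2 = 28.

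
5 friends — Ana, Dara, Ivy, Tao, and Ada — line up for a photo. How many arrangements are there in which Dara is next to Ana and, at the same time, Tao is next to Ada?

24

Treat {Dara,Ana} as one block (2 orders) and {Tao,Ada} as another (2 orders).
That leaves 3 units to arrange: 2 × 2 × 3! = 4 × 6 = 24.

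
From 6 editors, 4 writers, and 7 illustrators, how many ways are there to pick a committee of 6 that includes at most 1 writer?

Split by how many writers are chosen (0 through 1).
Sum: C(4,0)·C(13,6) + C(4,1)·C(13,5) = 1716 + 5148 = 6864.

6864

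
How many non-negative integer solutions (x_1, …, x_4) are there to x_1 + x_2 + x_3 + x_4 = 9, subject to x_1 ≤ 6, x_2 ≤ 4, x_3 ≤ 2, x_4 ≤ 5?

Ignoring the caps, the number of non-negative solutions to x_1+…+x_4 = 9 is C(12,3) = 220.
Subtract solutions that violate a single cap (substitute x_i' = x_i − (cap_i+1)): x_1 ≥ 7 gives C(5,3) = 10; x_2 ≥ 5 gives C(7,3) = 35; x_3 ≥ 3 gives C(9,3) = 84; x_4 ≥ 6 gives C(6,3) = 20. Together 149.
Add back pairs where two caps are both exceeded: 0 + 0 + 0 + 4 + 0 + 1 = 5.
By inclusion–exclusion the count is 220 − 149 + 5 = 76.

76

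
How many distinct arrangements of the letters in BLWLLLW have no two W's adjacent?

75

Total arrangements of BLWLLLW: 7!/(4!·2!) = 105.
Arrangements with the W's together: treat WW as one letter, giving (6)!/(4!) = 30.
Subtracting, 105 − 30 = 75 arrangements keep the W's apart.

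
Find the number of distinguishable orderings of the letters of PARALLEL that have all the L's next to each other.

Treat the 3 copies of L as a single block. The multiset to arrange is then {LLL, A, A, E, P, R}, 6 items in all.
That gives (6)!/(2!) = 360 arrangements.

360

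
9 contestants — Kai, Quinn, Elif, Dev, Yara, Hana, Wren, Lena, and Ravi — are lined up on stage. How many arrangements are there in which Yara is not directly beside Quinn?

282240

There are 9! = 362880 arrangements in all. If Yara and Quinn are adjacent, merging them into one block gives 2·(8)! = 80640 arrangements.
Complementary counting: 362880 − 80640 = 282240.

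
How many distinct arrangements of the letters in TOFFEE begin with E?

60

Fix E in the first position and arrange the remaining 5 letters.
Those 5 letters have F appearing twice, giving (5)!/(2!) = 60.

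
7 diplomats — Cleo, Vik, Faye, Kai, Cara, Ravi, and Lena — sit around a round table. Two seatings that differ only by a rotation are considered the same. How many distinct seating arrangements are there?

Fix one person's seat to break rotational symmetry; the remaining 6 people can be arranged in (6)! = 720 ways.

720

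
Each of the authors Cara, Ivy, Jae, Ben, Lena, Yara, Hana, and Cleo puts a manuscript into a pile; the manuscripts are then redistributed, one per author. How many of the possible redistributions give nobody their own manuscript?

14833

This is the derangement count D_8: permutations of 8 items with no fixed point.
By inclusion–exclusion this is Σ_{j=0}^{8} (−1)^j C(8,j)·(8−j)!.
Computing: 40320 − 40320 + 20160 − 6720 + 1680 − 336 + 56 − 8 + 1 = 14833.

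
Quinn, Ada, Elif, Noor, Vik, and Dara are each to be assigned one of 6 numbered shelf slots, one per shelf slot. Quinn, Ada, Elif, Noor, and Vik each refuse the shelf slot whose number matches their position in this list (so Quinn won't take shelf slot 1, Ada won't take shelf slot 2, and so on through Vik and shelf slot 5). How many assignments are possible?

309

Let Aᵢ (for 1 ≤ i ≤ 5) be the placements that put person i in their forbidden shelf slot. Any j of these fix j positions, leaving (6−j)! ways to fill the rest, and there are C(5,j) ways to pick which j.
By inclusion–exclusion, the number of valid placements is Σ_{j=0}^{5} (−1)^j C(5,j)·(6−j)!.
Computing: 720 − 600 + 240 − 60 + 10 − 1 = 309.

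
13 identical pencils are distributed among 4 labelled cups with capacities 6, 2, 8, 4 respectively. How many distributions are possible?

74

By stars and bars, unrestricted non-negative solutions to x_1+…+x_4 = 13 number C(13+3,3) = 560.
Subtract solutions that violate a single cap (substitute x_i' = x_i − (cap_i+1)): x_1 ≥ 7 gives C(9,3) = 84; x_2 ≥ 3 gives C(13,3) = 286; x_3 ≥ 9 gives C(7,3) = 35; x_4 ≥ 5 gives C(11,3) = 165. Together 570.
Add back pairs where two caps are both exceeded: 20 + 0 + 4 + 4 + 56 + 0 = 84.
By inclusion–exclusion the count is 560 − 570 + 84 = 74.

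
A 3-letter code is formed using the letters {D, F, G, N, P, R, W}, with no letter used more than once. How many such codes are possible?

Choose and order 3 of the 7 symbols: the first letter has 7 options, the next 6, then 5.
7 × 6 × 5 = 210.

210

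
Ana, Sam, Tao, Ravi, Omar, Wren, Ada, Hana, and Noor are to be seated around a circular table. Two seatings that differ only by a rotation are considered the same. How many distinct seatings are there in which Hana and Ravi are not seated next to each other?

All circular seatings of 9 people number (8)! = 40320.
Those with Hana next to Ravi: fuse the pair into one unit and seat 8 units around a circle — 2·(7)! = 10080.
Subtracting, 40320 − 10080 = 30240.

30240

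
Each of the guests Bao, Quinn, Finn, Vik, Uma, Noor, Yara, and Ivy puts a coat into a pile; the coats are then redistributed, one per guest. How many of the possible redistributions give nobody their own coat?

Count assignments avoiding every fixed point. For any j of the 8 guests fixed to their own coat, the other 8−j can be arranged in (8−j)! ways.
By inclusion–exclusion this is Σ_{j=0}^{8} (−1)^j C(8,j)·(8−j)!.
Computing: 40320 − 40320 + 20160 − 6720 + 1680 − 336 + 56 − 8 + 1 = 14833.

14833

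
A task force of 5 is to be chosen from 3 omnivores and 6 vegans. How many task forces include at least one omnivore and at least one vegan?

120

Unrestricted: C(9,5) = 126 ways to pick any 5 of the 9.
Subtract selections that omit an entire group: no omnivores → C(6,5) = 6; no vegans → C(3,5) = 0.
Both groups omitted at once is impossible, so 126 − 6 = 120.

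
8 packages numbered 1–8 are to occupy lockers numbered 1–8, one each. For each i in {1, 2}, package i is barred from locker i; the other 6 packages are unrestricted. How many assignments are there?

30960

Let Aᵢ (for i ∈ {1, 2}) be the placements that put package i in its forbidden locker. Any j of these fix j positions, leaving (8−j)! ways to fill the rest, and there are C(2,j) ways to pick which j.
By inclusion–exclusion, the number of valid placements is Σ_{j=0}^{2} (−1)^j C(2,j)·(8−j)!.
Computing: 40320 − 10080 + 720 = 30960.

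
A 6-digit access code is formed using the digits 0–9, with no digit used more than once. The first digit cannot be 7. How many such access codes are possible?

The first digit has 10−1 = 9 choices (anything except 7).
The remaining 5 digits are filled from the other 9 symbols without repetition: 9 × 8 × 7 × 6 × 5 = 15120.
Total: 9 × 15120 = 136080.

136080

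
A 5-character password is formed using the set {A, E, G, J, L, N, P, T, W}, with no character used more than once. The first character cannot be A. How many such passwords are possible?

The first character has 9−1 = 8 choices (anything except A).
The remaining 4 characters are filled from the other 8 symbols without repetition: 8 × 7 × 6 × 5 = 1680.
Total: 8 × 1680 = 13440.

13440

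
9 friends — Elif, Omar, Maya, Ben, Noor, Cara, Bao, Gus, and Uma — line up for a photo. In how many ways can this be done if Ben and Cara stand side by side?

Glue Ben and Cara into one block (2 internal orders), leaving 8 units to arrange in a row.
So the count is 2·(8)! = 80640.

80640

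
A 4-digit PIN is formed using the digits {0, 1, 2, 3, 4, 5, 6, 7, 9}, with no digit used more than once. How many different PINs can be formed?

This is a permutation of 4 out of 9: P(9,4) = 9!/5!.
That product is 9 × 8 × 7 × 6 = 3024.

3024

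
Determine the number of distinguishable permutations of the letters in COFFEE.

180

COFFEE has 6 letters with E appearing twice and F appearing twice.
So there are 6! / (2!·2!) = 180 distinguishable arrangements.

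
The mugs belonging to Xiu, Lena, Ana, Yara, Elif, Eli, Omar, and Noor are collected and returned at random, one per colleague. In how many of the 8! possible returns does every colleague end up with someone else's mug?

Count assignments avoiding every fixed point. For any j of the 8 colleagues fixed to their own mug, the other 8−j can be arranged in (8−j)! ways.
By inclusion–exclusion this is Σ_{j=0}^{8} (−1)^j C(8,j)·(8−j)!.
Computing: 40320 − 40320 + 20160 − 6720 + 1680 − 336 + 56 − 8 + 1 = 14833.

14833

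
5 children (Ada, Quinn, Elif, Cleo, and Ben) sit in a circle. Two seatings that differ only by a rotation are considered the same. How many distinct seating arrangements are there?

24

Around a circle, 5 distinct people have 5!/5 = (4)! = 24 rotationally distinct seatings.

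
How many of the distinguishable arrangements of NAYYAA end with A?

30

Fix A in the last position and arrange the remaining 5 letters.
Those 5 letters have A appearing twice and Y appearing twice, giving (5)!/(2!·2!) = 30.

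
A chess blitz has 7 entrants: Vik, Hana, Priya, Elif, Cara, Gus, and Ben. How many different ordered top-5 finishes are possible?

This is an ordered selection of 5 from 7: P(7,5).
That gives 7 × 6 × 5 × 4 × 3 = 2520.

2520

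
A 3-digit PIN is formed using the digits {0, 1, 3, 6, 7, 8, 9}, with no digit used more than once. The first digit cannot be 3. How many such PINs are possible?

The first digit has 7−1 = 6 choices (anything except 3).
The remaining 2 digits are filled from the other 6 symbols without repetition: 6 × 5 = 30.
Total: 6 × 30 = 180.

180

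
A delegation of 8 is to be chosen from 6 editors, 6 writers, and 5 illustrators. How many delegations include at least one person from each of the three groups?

23485

Unrestricted: C(17,8) = 24310 ways to pick any 8 of the 17.
Selections missing a whole group: no editors → C(11,8) = 165; no writers → C(11,8) = 165; no illustrators → C(12,8) = 495.
Add back selections omitting two groups (i.e. drawn from a single group): C(6,8) + C(6,8) + C(5,8) = 0.
By inclusion–exclusion: 24310 − 825 + 0 = 23485.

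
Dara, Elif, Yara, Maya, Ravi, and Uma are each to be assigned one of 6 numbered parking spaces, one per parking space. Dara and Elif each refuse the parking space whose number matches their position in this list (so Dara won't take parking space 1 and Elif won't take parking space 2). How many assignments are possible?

504

Let Aᵢ (for i ∈ {1, 2}) be the placements that put person i in their forbidden parking space. Any j of these fix j positions, leaving (6−j)! ways to fill the rest, and there are C(2,j) ways to pick which j.
By inclusion–exclusion, the number of valid placements is Σ_{j=0}^{2} (−1)^j C(2,j)·(6−j)!.
Computing: 720 − 240 + 24 = 504.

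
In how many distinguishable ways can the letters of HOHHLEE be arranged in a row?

420

HOHHLEE has 7 letters with E appearing twice and H appearing 3 times.
The number of distinct arrangements is 7!/(3!·2!) = 5040/12 = 420.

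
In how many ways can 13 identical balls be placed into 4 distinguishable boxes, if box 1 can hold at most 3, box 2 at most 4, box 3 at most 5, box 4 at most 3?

Ignoring the caps, the number of non-negative solutions to x_1+…+x_4 = 13 is C(16,3) = 560.
Subtract solutions that violate a single cap (substitute x_i' = x_i − (cap_i+1)): x_1 ≥ 4 gives C(12,3) = 220; x_2 ≥ 5 gives C(11,3) = 165; x_3 ≥ 6 gives C(10,3) = 120; x_4 ≥ 4 gives C(12,3) = 220. Together 725.
Add back pairs where two caps are both exceeded: 35 + 20 + 56 + 10 + 35 + 20 = 176.
Subtract triples: 0 + 1 + 0 + 0 = 1.
By inclusion–exclusion the count is 560 − 725 + 176 − 1 = 10.

10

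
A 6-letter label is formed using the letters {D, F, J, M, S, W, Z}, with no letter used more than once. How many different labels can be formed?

With no repetition, fill the 6 letters in order: 7 choices, then 6, down to 2.
7 × 6 × 5 × 4 × 3 × 2 = 5040.

5040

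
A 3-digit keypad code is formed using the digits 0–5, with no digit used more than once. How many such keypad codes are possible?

120

With no repetition, fill the 3 digits in order: 6 choices, then 5, down to 4.
That product is 6 × 5 × 4 = 120.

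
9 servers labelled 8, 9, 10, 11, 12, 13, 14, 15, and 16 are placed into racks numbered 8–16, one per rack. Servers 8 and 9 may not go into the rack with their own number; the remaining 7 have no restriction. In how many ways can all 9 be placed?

Let Aᵢ (for i ∈ {8, 9}) be the placements that put server i in its forbidden rack. Any j of these fix j positions, leaving (9−j)! ways to fill the rest, and there are C(2,j) ways to pick which j.
By inclusion–exclusion, the number of valid placements is Σ_{j=0}^{2} (−1)^j C(2,j)·(9−j)!.
Computing: 362880 − 80640 + 5040 = 287280.

287280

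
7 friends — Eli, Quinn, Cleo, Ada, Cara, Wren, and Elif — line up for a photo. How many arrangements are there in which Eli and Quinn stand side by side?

Place the 5 others and the Eli-Quinn pair as 6 objects in a line; the pair has 2 internal arrangements.
So the count is 2·(6)! = 1440.

1440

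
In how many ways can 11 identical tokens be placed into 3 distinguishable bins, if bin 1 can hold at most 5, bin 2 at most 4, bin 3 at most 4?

Without the upper bounds there are C(13,2) = 78 ways to split 11 among 3 bins.
Subtract solutions that violate a single cap (substitute x_i' = x_i − (cap_i+1)): x_1 ≥ 6 gives C(7,2) = 21; x_2 ≥ 5 gives C(8,2) = 28; x_3 ≥ 5 gives C(8,2) = 28. Together 77.
Add back pairs where two caps are both exceeded: 1 + 1 + 3 = 5.
By inclusion–exclusion the count is 78 − 77 + 5 = 6.

6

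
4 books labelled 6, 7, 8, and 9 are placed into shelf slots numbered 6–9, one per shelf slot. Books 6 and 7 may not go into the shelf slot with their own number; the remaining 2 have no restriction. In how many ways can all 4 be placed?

14

Let Aᵢ (for i ∈ {6, 7}) be the placements that put book i in its forbidden shelf slot. Any j of these fix j positions, leaving (4−j)! ways to fill the rest, and there are C(2,j) ways to pick which j.
By inclusion–exclusion, the number of valid placements is Σ_{j=0}^{2} (−1)^j C(2,j)·(4−j)!.
Computing: 24 − 12 + 2 = 14.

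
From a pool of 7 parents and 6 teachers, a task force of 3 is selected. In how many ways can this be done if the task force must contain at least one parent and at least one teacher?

With no constraint there are C(13,3) = 286 possible selections.
Selections missing a whole group: no parents → C(6,3) = 20; no teachers → C(7,3) = 35.
Both groups omitted at once is impossible, so 286 − 55 = 231.

231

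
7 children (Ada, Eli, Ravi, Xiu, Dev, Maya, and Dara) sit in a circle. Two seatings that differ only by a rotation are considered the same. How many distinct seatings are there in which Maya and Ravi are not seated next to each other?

480

All circular seatings of 7 people number (6)! = 720.
Seatings with Maya beside Ravi: treat them as a block with 2 internal orders, giving 2 × (5)! = 240.
Subtracting, 720 − 240 = 480.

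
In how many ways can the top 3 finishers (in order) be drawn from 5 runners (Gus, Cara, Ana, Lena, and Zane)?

This is an ordered selection of 3 from 5: P(5,3).
That gives 5 × 4 × 3 = 60.

60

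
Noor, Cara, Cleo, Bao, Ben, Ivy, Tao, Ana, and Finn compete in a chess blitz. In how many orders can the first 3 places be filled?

504

There are 9 choices for 1st place, 8 for 2nd, and 7 for 3rd.
That gives 9 × 8 × 7 = 504.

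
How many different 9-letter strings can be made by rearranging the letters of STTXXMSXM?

7560

STTXXMSXM has 9 letters with M appearing twice, S appearing twice, T appearing twice, and X appearing 3 times.
Dividing 9! = 362880 by 3!·2!·2!·2! = 48 for the repeated letters gives 7560.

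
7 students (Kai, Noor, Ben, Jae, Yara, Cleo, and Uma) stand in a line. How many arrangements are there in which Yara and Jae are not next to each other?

Of the 7! = 5040 arrangements, those with Yara and Jae adjacent number 2 × 6! = 1440 (treat the pair as a block with 2 internal orders).
So 5040 − 1440 = 3600 arrangements keep them apart.

3600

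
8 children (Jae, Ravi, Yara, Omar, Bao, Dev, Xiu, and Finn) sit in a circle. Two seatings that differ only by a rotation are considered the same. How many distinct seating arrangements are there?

5040

Fix one person's seat to break rotational symmetry; the remaining 7 people can be arranged in (7)! = 5040 ways.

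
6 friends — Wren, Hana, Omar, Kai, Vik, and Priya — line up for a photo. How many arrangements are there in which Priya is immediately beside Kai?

240

Glue Priya and Kai into one block (2 internal orders), leaving 5 units to arrange in a row.
So the count is 2·(5)! = 240.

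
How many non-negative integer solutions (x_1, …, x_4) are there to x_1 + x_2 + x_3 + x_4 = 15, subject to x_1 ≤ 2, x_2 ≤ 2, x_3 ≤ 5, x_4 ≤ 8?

Ignoring the caps, the number of non-negative solutions to x_1+…+x_4 = 15 is C(18,3) = 816.
Subtract solutions that violate a single cap (substitute x_i' = x_i − (cap_i+1)): x_1 ≥ 3 gives C(15,3) = 455; x_2 ≥ 3 gives C(15,3) = 455; x_3 ≥ 6 gives C(12,3) = 220; x_4 ≥ 9 gives C(9,3) = 84. Together 1214.
Add back pairs where two caps are both exceeded: 220 + 84 + 20 + 84 + 20 + 1 = 429.
Subtract triples: 20 + 1 + 0 + 0 = 21.
By inclusion–exclusion the count is 816 − 1214 + 429 − 21 = 10.

10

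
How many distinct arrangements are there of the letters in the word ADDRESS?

Letter multiplicities in ADDRESS: A×1, D×2, E×1, R×1, S×2.
Dividing 7! = 5040 by 2!·2! = 4 for the repeated letters gives 1260.

1260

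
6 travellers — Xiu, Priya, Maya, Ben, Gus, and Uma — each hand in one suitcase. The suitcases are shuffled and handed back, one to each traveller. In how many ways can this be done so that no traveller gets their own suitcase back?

This is the derangement count D_6: permutations of 6 items with no fixed point.
By inclusion–exclusion this is Σ_{j=0}^{6} (−1)^j C(6,j)·(6−j)!.
Computing: 720 − 720 + 360 − 120 + 30 − 6 + 1 = 265.

265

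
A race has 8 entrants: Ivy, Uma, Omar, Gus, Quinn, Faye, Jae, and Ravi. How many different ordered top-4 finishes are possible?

This is an ordered selection of 4 from 8: P(8,4).
That gives 8 × 7 × 6 × 5 = 1680.

1680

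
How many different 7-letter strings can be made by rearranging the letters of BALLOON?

1260

Letter multiplicities in BALLOON: A×1, B×1, L×2, N×1, O×2.
Dividing 7! = 5040 by 2!·2! = 4 for the repeated letters gives 1260.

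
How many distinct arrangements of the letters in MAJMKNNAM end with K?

1680

Fix K in the last position and arrange the remaining 8 letters.
Those 8 letters have A appearing twice, M appearing 3 times, and N appearing twice, giving (8)!/(3!·2!·2!) = 1680.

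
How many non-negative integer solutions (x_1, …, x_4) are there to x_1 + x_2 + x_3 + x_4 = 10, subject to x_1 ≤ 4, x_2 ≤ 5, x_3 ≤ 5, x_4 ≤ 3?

Without the upper bounds there are C(13,3) = 286 ways to split 10 among 4 variables.
Subtract solutions that violate a single cap (substitute x_i' = x_i − (cap_i+1)): x_1 ≥ 5 gives C(8,3) = 56; x_2 ≥ 6 gives C(7,3) = 35; x_3 ≥ 6 gives C(7,3) = 35; x_4 ≥ 4 gives C(9,3) = 84. Together 210.
Add back pairs where two caps are both exceeded: 0 + 0 + 4 + 0 + 1 + 1 = 6.
By inclusion–exclusion the count is 286 − 210 + 6 = 82.

82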